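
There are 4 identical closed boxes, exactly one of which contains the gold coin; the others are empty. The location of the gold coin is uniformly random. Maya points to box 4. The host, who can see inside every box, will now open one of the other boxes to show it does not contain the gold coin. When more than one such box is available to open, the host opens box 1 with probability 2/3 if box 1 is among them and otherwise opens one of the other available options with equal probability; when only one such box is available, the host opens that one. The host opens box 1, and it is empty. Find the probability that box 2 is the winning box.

1/3

Condition on the true location of the gold coin.
If it is in box 1 (prior 1/4): the host opened box 1, so this case is ruled out; weight (1/4)·0 = 0.
If it is in any of boxes 2, 3, and 4 (prior 1/4 each): box 1 is available, opened with probability 2/3; weight (1/4)·(2/3) = 1/6 each.
The weights sum to 1/2.
So P(the gold coin in box 2 | the host opened box 1) = (1/6) / (1/2) = 1/3.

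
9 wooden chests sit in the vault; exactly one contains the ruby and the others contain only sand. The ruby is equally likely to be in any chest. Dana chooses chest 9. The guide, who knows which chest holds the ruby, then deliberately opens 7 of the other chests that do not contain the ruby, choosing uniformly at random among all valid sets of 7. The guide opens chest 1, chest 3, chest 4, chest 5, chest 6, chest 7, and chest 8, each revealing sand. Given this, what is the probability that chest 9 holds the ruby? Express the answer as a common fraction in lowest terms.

Consider each possible location of the ruby in turn.
If it is in any of chests 1, 3, 4, 5, 6, 7, and 8 (prior 1/9 each): that chest was opened and seen not to hold the prize — ruled out; weight (1/9)·0 = 0 each.
If it is in chest 2 (prior 1/9): the guide has no choice, probability 1; weight (1/9)·1 = 1/9.
If it is in chest 9 (prior 1/9): the guide has 8 equally likely choices, so probability 1/8; weight (1/9)·(1/8) = 1/72.
The weights sum to 1/8.
So P(the ruby in chest 9 | the guide opened chest 1, chest 3, chest 4, chest 5, chest 6, chest 7, and chest 8) = (1/72) / (1/8) = 1/9.

1/9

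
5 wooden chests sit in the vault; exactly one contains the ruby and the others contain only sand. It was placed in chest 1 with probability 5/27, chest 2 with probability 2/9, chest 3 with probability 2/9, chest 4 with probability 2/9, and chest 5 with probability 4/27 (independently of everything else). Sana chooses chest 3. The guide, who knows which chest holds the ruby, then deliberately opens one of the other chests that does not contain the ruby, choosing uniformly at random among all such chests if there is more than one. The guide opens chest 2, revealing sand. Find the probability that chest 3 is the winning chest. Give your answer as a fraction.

Consider each possible location of the ruby in turn.
If it is in chest 1 (prior 5/27): the guide has 3 equally likely choices, so probability 1/3; weight (5/27)·(1/3) = 5/81.
If it is in chest 2 (prior 2/9): the guide opened chest 2, so this case is ruled out; weight (2/9)·0 = 0.
If it is in chest 3 (prior 2/9): the guide has 4 equally likely choices, so probability 1/4; weight (2/9)·(1/4) = 1/18.
If it is in chest 4 (prior 2/9): the guide has 3 equally likely choices, so probability 1/3; weight (2/9)·(1/3) = 2/27.
If it is in chest 5 (prior 4/27): the guide has 3 equally likely choices, so probability 1/3; weight (4/27)·(1/3) = 4/81.
The weights sum to 13/54.
So P(the ruby in chest 3 | the guide opened chest 2) = (1/18) / (13/54) = 3/13.

3/13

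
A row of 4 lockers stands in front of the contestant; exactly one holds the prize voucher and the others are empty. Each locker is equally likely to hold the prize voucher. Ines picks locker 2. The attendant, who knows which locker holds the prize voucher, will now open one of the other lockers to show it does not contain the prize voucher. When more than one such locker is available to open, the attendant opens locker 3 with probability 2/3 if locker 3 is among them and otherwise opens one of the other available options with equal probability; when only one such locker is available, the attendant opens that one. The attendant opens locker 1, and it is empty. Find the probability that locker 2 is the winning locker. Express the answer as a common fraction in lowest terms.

1/6

Apply Bayes' rule, conditioning on where the prize voucher actually is.
If it is in locker 1 (prior 1/4): the attendant opened locker 1, so this case is ruled out; weight (1/4)·0 = 0.
If it is in locker 2 (prior 1/4): locker 3 is available but not opened; locker 1 gets probability (1 − 2/3)/2 = 1/6; weight (1/4)·(1/6) = 1/24.
If it is in locker 3 (prior 1/4): locker 3 holds the prize so is unavailable; the attendant chooses uniformly among the 2 others, probability 1/2; weight (1/4)·(1/2) = 1/8.
If it is in locker 4 (prior 1/4): locker 3 is available but not opened, probability 1/3; weight (1/4)·(1/3) = 1/12.
The weights sum to 1/4.
So P(the prize voucher in locker 2 | the attendant opened locker 1) = (1/24) / (1/4) = 1/6.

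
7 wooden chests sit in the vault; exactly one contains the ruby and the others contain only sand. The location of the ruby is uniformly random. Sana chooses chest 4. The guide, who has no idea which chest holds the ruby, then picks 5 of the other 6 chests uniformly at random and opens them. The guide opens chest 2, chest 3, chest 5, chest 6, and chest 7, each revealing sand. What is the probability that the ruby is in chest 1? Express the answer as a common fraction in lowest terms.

1/2

Consider each possible location of the ruby in turn.
If it is in either of chests 1 and 4 (prior 1/7 each): the guide picks exactly this set with probability 1/6 regardless, and none is the prize; weight (1/7)·(1/6) = 1/42 each.
If it is in any of chests 2, 3, 5, 6, and 7 (prior 1/7 each): that chest was opened and seen not to hold the prize — ruled out; weight (1/7)·0 = 0 each.
The weights sum to 1/21.
So P(the ruby in chest 1 | the guide opened chest 2, chest 3, chest 5, chest 6, and chest 7) = (1/42) / (1/21) = 1/2.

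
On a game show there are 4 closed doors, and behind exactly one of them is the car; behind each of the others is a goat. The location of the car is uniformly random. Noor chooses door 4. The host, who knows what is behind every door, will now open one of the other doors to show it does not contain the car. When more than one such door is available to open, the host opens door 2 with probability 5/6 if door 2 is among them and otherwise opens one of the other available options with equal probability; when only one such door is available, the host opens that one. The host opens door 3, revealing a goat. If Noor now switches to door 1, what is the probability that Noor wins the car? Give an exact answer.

2/9

Condition on the true location of the car.
If it is behind door 1 (prior 1/4): door 2 is available but not opened, probability 1/6; weight (1/4)·(1/6) = 1/24.
If it is behind door 2 (prior 1/4): door 2 holds the prize so is unavailable; the host chooses uniformly among the 2 others, probability 1/2; weight (1/4)·(1/2) = 1/8.
If it is behind door 3 (prior 1/4): the host opened door 3, so this case is ruled out; weight (1/4)·0 = 0.
If it is behind door 4 (prior 1/4): door 2 is available but not opened; door 3 gets probability (1 − 5/6)/2 = 1/12; weight (1/4)·(1/12) = 1/48.
The weights sum to 3/16.
So P(the car behind door 1 | the host opened door 3) = (1/24) / (3/16) = 2/9.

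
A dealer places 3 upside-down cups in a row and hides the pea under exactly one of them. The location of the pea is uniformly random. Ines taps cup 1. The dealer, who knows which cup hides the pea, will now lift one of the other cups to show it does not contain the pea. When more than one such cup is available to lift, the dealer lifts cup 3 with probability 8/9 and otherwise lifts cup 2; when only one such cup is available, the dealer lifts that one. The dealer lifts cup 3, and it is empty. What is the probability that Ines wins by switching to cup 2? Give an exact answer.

Apply Bayes' rule, conditioning on where the pea actually is.
If it is under cup 1 (prior 1/3): cup 3 is available, opened with probability 8/9; weight (1/3)·(8/9) = 8/27.
If it is under cup 2 (prior 1/3): only cup 3 is available, probability 1; weight (1/3)·1 = 1/3.
If it is under cup 3 (prior 1/3): the dealer opened cup 3, so this case is ruled out; weight (1/3)·0 = 0.
The weights sum to 17/27.
So P(the pea under cup 2 | the dealer opened cup 3) = (1/3) / (17/27) = 9/17.

9/17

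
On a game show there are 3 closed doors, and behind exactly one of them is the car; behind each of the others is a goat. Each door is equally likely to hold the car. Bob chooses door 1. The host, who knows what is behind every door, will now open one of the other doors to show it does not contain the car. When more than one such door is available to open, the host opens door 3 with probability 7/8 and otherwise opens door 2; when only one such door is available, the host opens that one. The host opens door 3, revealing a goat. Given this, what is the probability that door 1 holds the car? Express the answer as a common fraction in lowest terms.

7/15

Condition on the true location of the car.
If it is behind door 1 (prior 1/3): door 3 is available, opened with probability 7/8; weight (1/3)·(7/8) = 7/24.
If it is behind door 2 (prior 1/3): only door 3 is available, probability 1; weight (1/3)·1 = 1/3.
If it is behind door 3 (prior 1/3): the host opened door 3, so this case is ruled out; weight (1/3)·0 = 0.
The weights sum to 5/8.
So P(the car behind door 1 | the host opened door 3) = (7/24) / (5/8) = 7/15.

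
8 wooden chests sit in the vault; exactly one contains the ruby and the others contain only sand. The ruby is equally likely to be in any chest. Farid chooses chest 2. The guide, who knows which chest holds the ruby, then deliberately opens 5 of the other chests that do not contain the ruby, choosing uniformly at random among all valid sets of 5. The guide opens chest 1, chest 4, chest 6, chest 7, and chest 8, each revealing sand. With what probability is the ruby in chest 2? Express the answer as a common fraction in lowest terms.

Condition on the true location of the ruby.
If it is in any of chests 1, 4, 6, 7, and 8 (prior 1/8 each): that chest was opened and seen not to hold the prize — ruled out; weight (1/8)·0 = 0 each.
If it is in chest 2 (prior 1/8): the guide has 21 equally likely choices, so probability 1/21; weight (1/8)·(1/21) = 1/168.
If it is in either of chests 3 and 5 (prior 1/8 each): the guide has 6 equally likely choices, so probability 1/6; weight (1/8)·(1/6) = 1/48 each.
The weights sum to 1/21.
So P(the ruby in chest 2 | the guide opened chest 1, chest 4, chest 6, chest 7, and chest 8) = (1/168) / (1/21) = 1/8.

1/8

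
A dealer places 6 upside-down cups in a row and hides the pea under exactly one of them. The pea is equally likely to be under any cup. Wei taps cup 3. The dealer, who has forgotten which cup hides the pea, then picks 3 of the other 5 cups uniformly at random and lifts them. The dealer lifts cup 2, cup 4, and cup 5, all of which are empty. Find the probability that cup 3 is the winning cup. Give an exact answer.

Consider each possible location of the pea in turn.
If it is under any of cups 1, 3, and 6 (prior 1/6 each): the dealer picks exactly this set with probability 1/10 regardless, and none is the prize; weight (1/6)·(1/10) = 1/60 each.
If it is under any of cups 2, 4, and 5 (prior 1/6 each): that cup was opened and seen not to hold the prize — ruled out; weight (1/6)·0 = 0 each.
The weights sum to 1/20.
So P(the pea under cup 3 | the dealer opened cup 2, cup 4, and cup 5) = (1/60) / (1/20) = 1/3.

1/3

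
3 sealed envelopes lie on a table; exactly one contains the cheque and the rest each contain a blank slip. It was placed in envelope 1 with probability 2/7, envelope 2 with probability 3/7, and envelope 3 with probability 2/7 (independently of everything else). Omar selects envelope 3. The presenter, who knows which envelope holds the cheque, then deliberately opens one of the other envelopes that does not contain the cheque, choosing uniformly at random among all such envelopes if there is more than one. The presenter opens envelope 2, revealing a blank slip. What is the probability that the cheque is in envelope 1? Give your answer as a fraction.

Apply Bayes' rule, conditioning on where the cheque actually is.
If it is in envelope 1 (prior 2/7): the presenter has no choice, probability 1; weight (2/7)·1 = 2/7.
If it is in envelope 2 (prior 3/7): the presenter opened envelope 2, so this case is ruled out; weight (3/7)·0 = 0.
If it is in envelope 3 (prior 2/7): the presenter has 2 equally likely choices, so probability 1/2; weight (2/7)·(1/2) = 1/7.
The weights sum to 3/7.
So P(the cheque in envelope 1 | the presenter opened envelope 2) = (2/7) / (3/7) = 2/3.

2/3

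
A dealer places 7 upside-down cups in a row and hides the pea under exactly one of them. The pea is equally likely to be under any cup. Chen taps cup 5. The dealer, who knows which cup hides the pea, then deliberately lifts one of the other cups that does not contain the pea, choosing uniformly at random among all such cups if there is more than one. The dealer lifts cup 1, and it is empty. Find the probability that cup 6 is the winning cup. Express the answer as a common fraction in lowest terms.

6/35

Condition on the true location of the pea.
If it is under cup 1 (prior 1/7): the dealer opened cup 1, so this case is ruled out; weight (1/7)·0 = 0.
If it is under any of cups 2, 3, 4, 6, and 7 (prior 1/7 each): the dealer has 5 equally likely choices, so probability 1/5; weight (1/7)·(1/5) = 1/35 each.
If it is under cup 5 (prior 1/7): the dealer has 6 equally likely choices, so probability 1/6; weight (1/7)·(1/6) = 1/42.
The weights sum to 1/6.
So P(the pea under cup 6 | the dealer opened cup 1) = (1/35) / (1/6) = 6/35.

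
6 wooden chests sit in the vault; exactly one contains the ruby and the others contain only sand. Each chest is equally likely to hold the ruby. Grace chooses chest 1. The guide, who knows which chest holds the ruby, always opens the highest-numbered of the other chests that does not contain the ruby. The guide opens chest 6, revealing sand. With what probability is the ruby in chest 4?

1/5

Apply Bayes' rule, conditioning on where the ruby actually is.
If it is in any of chests 1, 2, 3, 4, and 5 (prior 1/6 each): chest 6 is the highest-numbered option available, probability 1; weight (1/6)·1 = 1/6 each.
If it is in chest 6 (prior 1/6): the guide opened chest 6, so this case is ruled out; weight (1/6)·0 = 0.
The weights sum to 5/6.
So P(the ruby in chest 4 | the guide opened chest 6) = (1/6) / (5/6) = 1/5.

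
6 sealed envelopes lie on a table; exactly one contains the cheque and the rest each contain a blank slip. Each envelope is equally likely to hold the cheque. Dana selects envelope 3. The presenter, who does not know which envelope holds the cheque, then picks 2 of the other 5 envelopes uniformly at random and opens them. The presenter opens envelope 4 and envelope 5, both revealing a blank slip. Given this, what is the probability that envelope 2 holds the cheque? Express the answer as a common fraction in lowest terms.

Condition on the true location of the cheque.
If it is in any of envelopes 1, 2, 3, and 6 (prior 1/6 each): the presenter picks exactly this set with probability 1/10 regardless, and none is the prize; weight (1/6)·(1/10) = 1/60 each.
If it is in either of envelopes 4 and 5 (prior 1/6 each): that envelope was opened and seen not to hold the prize — ruled out; weight (1/6)·0 = 0 each.
The weights sum to 1/15.
So P(the cheque in envelope 2 | the presenter opened envelope 4 and envelope 5) = (1/60) / (1/15) = 1/4.

1/4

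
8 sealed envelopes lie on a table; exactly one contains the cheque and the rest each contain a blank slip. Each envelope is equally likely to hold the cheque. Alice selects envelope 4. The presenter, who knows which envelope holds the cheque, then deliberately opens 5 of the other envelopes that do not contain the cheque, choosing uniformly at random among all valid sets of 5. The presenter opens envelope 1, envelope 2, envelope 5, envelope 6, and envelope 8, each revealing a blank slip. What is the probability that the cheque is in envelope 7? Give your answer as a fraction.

Apply Bayes' rule, conditioning on where the cheque actually is.
If it is in any of envelopes 1, 2, 5, 6, and 8 (prior 1/8 each): that envelope was opened and seen not to hold the prize — ruled out; weight (1/8)·0 = 0 each.
If it is in either of envelopes 3 and 7 (prior 1/8 each): the presenter has 6 equally likely choices, so probability 1/6; weight (1/8)·(1/6) = 1/48 each.
If it is in envelope 4 (prior 1/8): the presenter has 21 equally likely choices, so probability 1/21; weight (1/8)·(1/21) = 1/168.
The weights sum to 1/21.
So P(the cheque in envelope 7 | the presenter opened envelope 1, envelope 2, envelope 5, envelope 6, and envelope 8) = (1/48) / (1/21) = 7/16.

7/16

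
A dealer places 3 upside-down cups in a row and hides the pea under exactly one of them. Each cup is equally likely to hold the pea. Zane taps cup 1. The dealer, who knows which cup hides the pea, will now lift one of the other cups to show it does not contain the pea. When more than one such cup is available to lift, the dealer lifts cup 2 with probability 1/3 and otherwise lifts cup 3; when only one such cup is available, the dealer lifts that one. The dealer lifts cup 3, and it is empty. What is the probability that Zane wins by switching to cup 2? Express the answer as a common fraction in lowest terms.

3/5

Condition on the true location of the pea.
If it is under cup 1 (prior 1/3): cup 2 is available but not opened, probability 2/3; weight (1/3)·(2/3) = 2/9.
If it is under cup 2 (prior 1/3): only cup 3 is available, probability 1; weight (1/3)·1 = 1/3.
If it is under cup 3 (prior 1/3): the dealer opened cup 3, so this case is ruled out; weight (1/3)·0 = 0.
The weights sum to 5/9.
So P(the pea under cup 2 | the dealer opened cup 3) = (1/3) / (5/9) = 3/5.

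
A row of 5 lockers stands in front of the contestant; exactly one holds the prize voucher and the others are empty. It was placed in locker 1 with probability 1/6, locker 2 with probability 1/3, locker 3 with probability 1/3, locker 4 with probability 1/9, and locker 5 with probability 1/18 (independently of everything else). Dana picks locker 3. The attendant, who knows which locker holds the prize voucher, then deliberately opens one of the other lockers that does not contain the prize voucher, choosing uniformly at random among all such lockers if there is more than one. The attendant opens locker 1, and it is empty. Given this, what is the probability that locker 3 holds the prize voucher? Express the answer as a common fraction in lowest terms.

Condition on the true location of the prize voucher.
If it is in locker 1 (prior 1/6): the attendant opened locker 1, so this case is ruled out; weight (1/6)·0 = 0.
If it is in locker 2 (prior 1/3): the attendant has 3 equally likely choices, so probability 1/3; weight (1/3)·(1/3) = 1/9.
If it is in locker 3 (prior 1/3): the attendant has 4 equally likely choices, so probability 1/4; weight (1/3)·(1/4) = 1/12.
If it is in locker 4 (prior 1/9): the attendant has 3 equally likely choices, so probability 1/3; weight (1/9)·(1/3) = 1/27.
If it is in locker 5 (prior 1/18): the attendant has 3 equally likely choices, so probability 1/3; weight (1/18)·(1/3) = 1/54.
The weights sum to 1/4.
So P(the prize voucher in locker 3 | the attendant opened locker 1) = (1/12) / (1/4) = 1/3.

1/3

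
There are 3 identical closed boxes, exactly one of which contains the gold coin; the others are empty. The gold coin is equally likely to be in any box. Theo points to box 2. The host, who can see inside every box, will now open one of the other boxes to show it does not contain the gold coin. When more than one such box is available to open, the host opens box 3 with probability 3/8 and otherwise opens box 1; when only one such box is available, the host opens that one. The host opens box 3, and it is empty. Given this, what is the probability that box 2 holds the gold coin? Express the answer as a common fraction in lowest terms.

3/11

Apply Bayes' rule, conditioning on where the gold coin actually is.
If it is in box 1 (prior 1/3): only box 3 is available, probability 1; weight (1/3)·1 = 1/3.
If it is in box 2 (prior 1/3): box 3 is available, opened with probability 3/8; weight (1/3)·(3/8) = 1/8.
If it is in box 3 (prior 1/3): the host opened box 3, so this case is ruled out; weight (1/3)·0 = 0.
The weights sum to 11/24.
So P(the gold coin in box 2 | the host opened box 3) = (1/8) / (11/24) = 3/11.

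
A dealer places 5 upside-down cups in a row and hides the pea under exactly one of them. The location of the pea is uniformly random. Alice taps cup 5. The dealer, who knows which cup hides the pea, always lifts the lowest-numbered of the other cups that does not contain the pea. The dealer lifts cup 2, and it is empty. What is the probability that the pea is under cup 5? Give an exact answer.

0

Condition on the true location of the pea.
If it is under cup 1 (prior 1/5): cup 2 is the lowest-numbered option available, probability 1; weight (1/5)·1 = 1/5.
If it is under cup 2 (prior 1/5): the dealer opened cup 2, so this case is ruled out; weight (1/5)·0 = 0.
If it is under any of cups 3, 4, and 5 (prior 1/5 each): the dealer would have opened cup 1 instead, probability 0; weight (1/5)·0 = 0 each.
The weights sum to 1/5.
So P(the pea under cup 5 | the dealer opened cup 2) = 0 / (1/5) = 0.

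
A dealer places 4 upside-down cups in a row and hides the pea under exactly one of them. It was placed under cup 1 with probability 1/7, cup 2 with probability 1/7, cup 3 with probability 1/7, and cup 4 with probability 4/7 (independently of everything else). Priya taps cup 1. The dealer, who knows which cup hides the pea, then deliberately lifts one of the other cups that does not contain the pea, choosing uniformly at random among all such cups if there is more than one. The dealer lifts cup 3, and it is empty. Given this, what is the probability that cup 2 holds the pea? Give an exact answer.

Apply Bayes' rule, conditioning on where the pea actually is.
If it is under cup 1 (prior 1/7): the dealer has 3 equally likely choices, so probability 1/3; weight (1/7)·(1/3) = 1/21.
If it is under cup 2 (prior 1/7): the dealer has 2 equally likely choices, so probability 1/2; weight (1/7)·(1/2) = 1/14.
If it is under cup 3 (prior 1/7): the dealer opened cup 3, so this case is ruled out; weight (1/7)·0 = 0.
If it is under cup 4 (prior 4/7): the dealer has 2 equally likely choices, so probability 1/2; weight (4/7)·(1/2) = 2/7.
The weights sum to 17/42.
So P(the pea under cup 2 | the dealer opened cup 3) = (1/14) / (17/42) = 3/17.

3/17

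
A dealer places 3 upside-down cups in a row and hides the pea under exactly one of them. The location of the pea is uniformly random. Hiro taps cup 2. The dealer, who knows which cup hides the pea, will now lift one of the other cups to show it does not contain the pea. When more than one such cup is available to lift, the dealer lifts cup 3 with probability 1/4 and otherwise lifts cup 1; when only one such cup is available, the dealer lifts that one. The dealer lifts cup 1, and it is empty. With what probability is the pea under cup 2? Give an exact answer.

3/7

Consider each possible location of the pea in turn.
If it is under cup 1 (prior 1/3): the dealer opened cup 1, so this case is ruled out; weight (1/3)·0 = 0.
If it is under cup 2 (prior 1/3): cup 3 is available but not opened, probability 3/4; weight (1/3)·(3/4) = 1/4.
If it is under cup 3 (prior 1/3): only cup 1 is available, probability 1; weight (1/3)·1 = 1/3.
The weights sum to 7/12.
So P(the pea under cup 2 | the dealer opened cup 1) = (1/4) / (7/12) = 3/7.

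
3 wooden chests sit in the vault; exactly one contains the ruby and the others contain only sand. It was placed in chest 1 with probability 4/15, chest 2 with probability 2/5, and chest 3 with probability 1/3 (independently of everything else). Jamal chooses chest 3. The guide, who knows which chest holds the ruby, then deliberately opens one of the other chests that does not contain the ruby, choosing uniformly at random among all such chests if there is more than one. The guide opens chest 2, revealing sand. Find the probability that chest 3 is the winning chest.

Condition on the true location of the ruby.
If it is in chest 1 (prior 4/15): the guide has no choice, probability 1; weight (4/15)·1 = 4/15.
If it is in chest 2 (prior 2/5): the guide opened chest 2, so this case is ruled out; weight (2/5)·0 = 0.
If it is in chest 3 (prior 1/3): the guide has 2 equally likely choices, so probability 1/2; weight (1/3)·(1/2) = 1/6.
The weights sum to 13/30.
So P(the ruby in chest 3 | the guide opened chest 2) = (1/6) / (13/30) = 5/13.

5/13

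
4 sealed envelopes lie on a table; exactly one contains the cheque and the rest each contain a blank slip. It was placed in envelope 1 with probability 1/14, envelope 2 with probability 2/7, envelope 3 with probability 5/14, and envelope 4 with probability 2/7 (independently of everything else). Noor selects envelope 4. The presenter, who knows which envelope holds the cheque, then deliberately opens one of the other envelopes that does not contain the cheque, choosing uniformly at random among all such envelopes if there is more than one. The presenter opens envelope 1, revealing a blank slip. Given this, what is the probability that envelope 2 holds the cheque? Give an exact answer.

Apply Bayes' rule, conditioning on where the cheque actually is.
If it is in envelope 1 (prior 1/14): the presenter opened envelope 1, so this case is ruled out; weight (1/14)·0 = 0.
If it is in envelope 2 (prior 2/7): the presenter has 2 equally likely choices, so probability 1/2; weight (2/7)·(1/2) = 1/7.
If it is in envelope 3 (prior 5/14): the presenter has 2 equally likely choices, so probability 1/2; weight (5/14)·(1/2) = 5/28.
If it is in envelope 4 (prior 2/7): the presenter has 3 equally likely choices, so probability 1/3; weight (2/7)·(1/3) = 2/21.
The weights sum to 5/12.
So P(the cheque in envelope 2 | the presenter opened envelope 1) = (1/7) / (5/12) = 12/35.

12/35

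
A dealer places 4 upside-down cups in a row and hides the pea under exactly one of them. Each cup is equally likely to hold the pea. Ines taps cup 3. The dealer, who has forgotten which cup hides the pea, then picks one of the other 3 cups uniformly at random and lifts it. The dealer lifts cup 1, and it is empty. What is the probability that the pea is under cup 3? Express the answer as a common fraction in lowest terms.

Condition on the true location of the pea.
If it is under cup 1 (prior 1/4): the dealer opened cup 1, so this case is ruled out; weight (1/4)·0 = 0.
If it is under any of cups 2, 3, and 4 (prior 1/4 each): the dealer picks cup 1 with probability 1/3 regardless, and it is not the prize; weight (1/4)·(1/3) = 1/12 each.
The weights sum to 1/4.
So P(the pea under cup 3 | the dealer opened cup 1) = (1/12) / (1/4) = 1/3.

1/3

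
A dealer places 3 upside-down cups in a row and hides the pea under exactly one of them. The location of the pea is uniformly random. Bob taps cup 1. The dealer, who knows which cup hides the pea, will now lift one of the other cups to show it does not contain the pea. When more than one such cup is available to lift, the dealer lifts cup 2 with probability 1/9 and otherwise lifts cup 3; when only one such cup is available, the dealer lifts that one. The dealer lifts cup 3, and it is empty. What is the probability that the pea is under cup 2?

9/17

Condition on the true location of the pea.
If it is under cup 1 (prior 1/3): cup 2 is available but not opened, probability 8/9; weight (1/3)·(8/9) = 8/27.
If it is under cup 2 (prior 1/3): only cup 3 is available, probability 1; weight (1/3)·1 = 1/3.
If it is under cup 3 (prior 1/3): the dealer opened cup 3, so this case is ruled out; weight (1/3)·0 = 0.
The weights sum to 17/27.
So P(the pea under cup 2 | the dealer opened cup 3) = (1/3) / (17/27) = 9/17.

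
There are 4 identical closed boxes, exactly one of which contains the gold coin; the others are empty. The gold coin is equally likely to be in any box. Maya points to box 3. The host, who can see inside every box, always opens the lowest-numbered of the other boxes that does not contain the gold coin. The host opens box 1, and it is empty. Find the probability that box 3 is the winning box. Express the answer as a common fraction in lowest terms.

Consider each possible location of the gold coin in turn.
If it is in box 1 (prior 1/4): the host opened box 1, so this case is ruled out; weight (1/4)·0 = 0.
If it is in any of boxes 2, 3, and 4 (prior 1/4 each): box 1 is the lowest-numbered option available, probability 1; weight (1/4)·1 = 1/4 each.
The weights sum to 3/4.
So P(the gold coin in box 3 | the host opened box 1) = (1/4) / (3/4) = 1/3.

1/3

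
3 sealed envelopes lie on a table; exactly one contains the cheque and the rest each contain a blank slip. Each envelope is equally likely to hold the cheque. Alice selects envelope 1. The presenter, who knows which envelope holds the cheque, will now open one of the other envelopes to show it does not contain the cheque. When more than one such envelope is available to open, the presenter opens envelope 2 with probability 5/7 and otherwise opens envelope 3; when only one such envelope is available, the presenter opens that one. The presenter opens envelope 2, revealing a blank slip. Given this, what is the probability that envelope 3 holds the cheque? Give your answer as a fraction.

Consider each possible location of the cheque in turn.
If it is in envelope 1 (prior 1/3): envelope 2 is available, opened with probability 5/7; weight (1/3)·(5/7) = 5/21.
If it is in envelope 2 (prior 1/3): the presenter opened envelope 2, so this case is ruled out; weight (1/3)·0 = 0.
If it is in envelope 3 (prior 1/3): only envelope 2 is available, probability 1; weight (1/3)·1 = 1/3.
The weights sum to 4/7.
So P(the cheque in envelope 3 | the presenter opened envelope 2) = (1/3) / (4/7) = 7/12.

7/12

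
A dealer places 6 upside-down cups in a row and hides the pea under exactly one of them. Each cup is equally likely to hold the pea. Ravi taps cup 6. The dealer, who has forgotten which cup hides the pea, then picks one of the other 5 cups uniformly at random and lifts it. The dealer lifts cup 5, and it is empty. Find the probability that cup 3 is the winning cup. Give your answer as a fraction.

1/5

Because the dealer chose which cup to lift without knowing where the pea is, the choice is independent of the prize location. Learning that cup 5 does not hold the pea simply rules out that one location and leaves the remaining 5 cups still equally likely by symmetry.
So P(the pea under cup 3) = 1/5.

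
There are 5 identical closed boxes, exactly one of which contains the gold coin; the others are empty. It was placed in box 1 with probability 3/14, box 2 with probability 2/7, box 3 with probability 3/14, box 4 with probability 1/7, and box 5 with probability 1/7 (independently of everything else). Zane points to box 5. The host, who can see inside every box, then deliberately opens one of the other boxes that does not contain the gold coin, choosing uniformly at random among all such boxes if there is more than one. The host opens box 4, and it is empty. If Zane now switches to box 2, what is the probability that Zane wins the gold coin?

Apply Bayes' rule, conditioning on where the gold coin actually is.
If it is in either of boxes 1 and 3 (prior 3/14 each): the host has 3 equally likely choices, so probability 1/3; weight (3/14)·(1/3) = 1/14 each.
If it is in box 2 (prior 2/7): the host has 3 equally likely choices, so probability 1/3; weight (2/7)·(1/3) = 2/21.
If it is in box 4 (prior 1/7): the host opened box 4, so this case is ruled out; weight (1/7)·0 = 0.
If it is in box 5 (prior 1/7): the host has 4 equally likely choices, so probability 1/4; weight (1/7)·(1/4) = 1/28.
The weights sum to 23/84.
So P(the gold coin in box 2 | the host opened box 4) = (2/21) / (23/84) = 8/23.

8/23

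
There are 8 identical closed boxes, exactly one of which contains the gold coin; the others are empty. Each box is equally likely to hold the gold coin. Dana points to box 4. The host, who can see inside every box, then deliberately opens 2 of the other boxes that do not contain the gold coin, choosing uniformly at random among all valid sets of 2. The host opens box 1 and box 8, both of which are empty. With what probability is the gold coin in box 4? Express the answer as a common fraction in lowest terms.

1/8

Apply Bayes' rule, conditioning on where the gold coin actually is.
If it is in either of boxes 1 and 8 (prior 1/8 each): that box was opened and seen not to hold the prize — ruled out; weight (1/8)·0 = 0 each.
If it is in any of boxes 2, 3, 5, 6, and 7 (prior 1/8 each): the host has 15 equally likely choices, so probability 1/15; weight (1/8)·(1/15) = 1/120 each.
If it is in box 4 (prior 1/8): the host has 21 equally likely choices, so probability 1/21; weight (1/8)·(1/21) = 1/168.
The weights sum to 1/21.
So P(the gold coin in box 4 | the host opened box 1 and box 8) = (1/168) / (1/21) = 1/8.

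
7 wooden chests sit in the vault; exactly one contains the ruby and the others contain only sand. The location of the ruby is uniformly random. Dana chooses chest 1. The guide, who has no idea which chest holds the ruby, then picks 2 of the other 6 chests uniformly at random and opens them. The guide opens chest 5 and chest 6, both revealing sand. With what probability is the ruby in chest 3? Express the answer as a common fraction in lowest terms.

1/5

Condition on the true location of the ruby.
If it is in any of chests 1, 2, 3, 4, and 7 (prior 1/7 each): the guide picks exactly this set with probability 1/15 regardless, and none is the prize; weight (1/7)·(1/15) = 1/105 each.
If it is in either of chests 5 and 6 (prior 1/7 each): that chest was opened and seen not to hold the prize — ruled out; weight (1/7)·0 = 0 each.
The weights sum to 1/21.
So P(the ruby in chest 3 | the guide opened chest 5 and chest 6) = (1/105) / (1/21) = 1/5.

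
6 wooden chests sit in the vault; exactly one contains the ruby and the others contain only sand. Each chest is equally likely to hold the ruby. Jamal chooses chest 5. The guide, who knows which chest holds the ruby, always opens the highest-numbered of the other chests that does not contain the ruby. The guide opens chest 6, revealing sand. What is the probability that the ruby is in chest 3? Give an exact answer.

1/5

Apply Bayes' rule, conditioning on where the ruby actually is.
If it is in any of chests 1, 2, 3, 4, and 5 (prior 1/6 each): chest 6 is the highest-numbered option available, probability 1; weight (1/6)·1 = 1/6 each.
If it is in chest 6 (prior 1/6): the guide opened chest 6, so this case is ruled out; weight (1/6)·0 = 0.
The weights sum to 5/6.
So P(the ruby in chest 3 | the guide opened chest 6) = (1/6) / (5/6) = 1/5.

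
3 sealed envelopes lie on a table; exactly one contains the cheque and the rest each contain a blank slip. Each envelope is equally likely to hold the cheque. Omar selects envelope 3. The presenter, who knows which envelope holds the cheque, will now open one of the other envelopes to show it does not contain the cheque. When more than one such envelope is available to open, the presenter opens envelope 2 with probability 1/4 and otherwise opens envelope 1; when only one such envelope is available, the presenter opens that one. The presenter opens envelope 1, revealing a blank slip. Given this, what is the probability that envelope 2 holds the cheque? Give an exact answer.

4/7

Consider each possible location of the cheque in turn.
If it is in envelope 1 (prior 1/3): the presenter opened envelope 1, so this case is ruled out; weight (1/3)·0 = 0.
If it is in envelope 2 (prior 1/3): only envelope 1 is available, probability 1; weight (1/3)·1 = 1/3.
If it is in envelope 3 (prior 1/3): envelope 2 is available but not opened, probability 3/4; weight (1/3)·(3/4) = 1/4.
The weights sum to 7/12.
So P(the cheque in envelope 2 | the presenter opened envelope 1) = (1/3) / (7/12) = 4/7.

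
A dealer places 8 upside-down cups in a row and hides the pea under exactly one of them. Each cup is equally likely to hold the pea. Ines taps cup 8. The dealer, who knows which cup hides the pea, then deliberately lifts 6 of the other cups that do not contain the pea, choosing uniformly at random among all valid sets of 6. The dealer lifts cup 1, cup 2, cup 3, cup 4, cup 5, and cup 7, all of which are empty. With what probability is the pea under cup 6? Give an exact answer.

7/8

Consider each possible location of the pea in turn.
If it is under any of cups 1, 2, 3, 4, 5, and 7 (prior 1/8 each): that cup was opened and seen not to hold the prize — ruled out; weight (1/8)·0 = 0 each.
If it is under cup 6 (prior 1/8): the dealer has no choice, probability 1; weight (1/8)·1 = 1/8.
If it is under cup 8 (prior 1/8): the dealer has 7 equally likely choices, so probability 1/7; weight (1/8)·(1/7) = 1/56.
The weights sum to 1/7.
So P(the pea under cup 6 | the dealer opened cup 1, cup 2, cup 3, cup 4, cup 5, and cup 7) = (1/8) / (1/7) = 7/8.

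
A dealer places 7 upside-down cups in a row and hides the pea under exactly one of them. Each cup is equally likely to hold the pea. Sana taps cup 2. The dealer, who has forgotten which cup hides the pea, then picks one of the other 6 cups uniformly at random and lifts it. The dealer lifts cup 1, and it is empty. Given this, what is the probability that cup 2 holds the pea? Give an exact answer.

1/6

Consider each possible location of the pea in turn.
If it is under cup 1 (prior 1/7): the dealer opened cup 1, so this case is ruled out; weight (1/7)·0 = 0.
If it is under any of cups 2, 3, 4, 5, 6, and 7 (prior 1/7 each): the dealer picks cup 1 with probability 1/6 regardless, and it is not the prize; weight (1/7)·(1/6) = 1/42 each.
The weights sum to 1/7.
So P(the pea under cup 2 | the dealer opened cup 1) = (1/42) / (1/7) = 1/6.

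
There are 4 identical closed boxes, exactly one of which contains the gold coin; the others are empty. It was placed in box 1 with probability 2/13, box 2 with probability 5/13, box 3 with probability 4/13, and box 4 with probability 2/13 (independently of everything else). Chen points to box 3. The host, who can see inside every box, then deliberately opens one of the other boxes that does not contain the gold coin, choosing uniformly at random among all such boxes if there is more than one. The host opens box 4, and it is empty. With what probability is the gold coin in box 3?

8/29

Condition on the true location of the gold coin.
If it is in box 1 (prior 2/13): the host has 2 equally likely choices, so probability 1/2; weight (2/13)·(1/2) = 1/13.
If it is in box 2 (prior 5/13): the host has 2 equally likely choices, so probability 1/2; weight (5/13)·(1/2) = 5/26.
If it is in box 3 (prior 4/13): the host has 3 equally likely choices, so probability 1/3; weight (4/13)·(1/3) = 4/39.
If it is in box 4 (prior 2/13): the host opened box 4, so this case is ruled out; weight (2/13)·0 = 0.
The weights sum to 29/78.
So P(the gold coin in box 3 | the host opened box 4) = (4/39) / (29/78) = 8/29.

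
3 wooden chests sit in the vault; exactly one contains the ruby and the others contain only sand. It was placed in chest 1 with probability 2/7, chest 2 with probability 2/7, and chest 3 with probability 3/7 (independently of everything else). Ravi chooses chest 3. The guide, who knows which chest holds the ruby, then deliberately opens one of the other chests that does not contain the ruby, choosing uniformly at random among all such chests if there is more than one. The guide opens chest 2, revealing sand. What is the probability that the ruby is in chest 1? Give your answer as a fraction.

4/7

Consider each possible location of the ruby in turn.
If it is in chest 1 (prior 2/7): the guide has no choice, probability 1; weight (2/7)·1 = 2/7.
If it is in chest 2 (prior 2/7): the guide opened chest 2, so this case is ruled out; weight (2/7)·0 = 0.
If it is in chest 3 (prior 3/7): the guide has 2 equally likely choices, so probability 1/2; weight (3/7)·(1/2) = 3/14.
The weights sum to 1/2.
So P(the ruby in chest 1 | the guide opened chest 2) = (2/7) / (1/2) = 4/7.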